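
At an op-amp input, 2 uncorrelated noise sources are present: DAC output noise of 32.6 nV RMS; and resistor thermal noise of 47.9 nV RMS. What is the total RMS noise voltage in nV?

57.9 nV

Uncorrelated sources add in power (mean-square): V_tot = √(ΣV_i²)
V_tot = √[(3.26×10⁻⁸)² + (4.79×10⁻⁸)²] = 5.79×10⁻⁸ V = 57.9 nV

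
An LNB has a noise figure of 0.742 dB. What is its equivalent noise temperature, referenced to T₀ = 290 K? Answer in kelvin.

54.0 K

F = 10^(0.742/10) = 1.18631
T_e = (F − 1)·T₀ = (1.18631 − 1) × 290 = 54.0 K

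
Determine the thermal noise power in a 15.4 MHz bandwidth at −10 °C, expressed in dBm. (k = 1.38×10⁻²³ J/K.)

−102.5 dBm

T = −10 °C + 273.15 = 263.15 K
P_n = kTB = 1.38×10⁻²³ × 263.15 × 1.54×10⁷ = 5.59×10⁻¹⁴ W
In dBm: 10 log₁₀(5.59×10⁻¹⁴ / 10⁻³) = −102.5 dBm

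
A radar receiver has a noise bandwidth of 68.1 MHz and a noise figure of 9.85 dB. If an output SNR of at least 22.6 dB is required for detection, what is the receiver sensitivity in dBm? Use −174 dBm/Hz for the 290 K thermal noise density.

−63.2 dBm

Sensitivity = −174 + 10 log₁₀(B) + NF + SNR_min
= −174 + 78.33 + 9.85 + 22.6
= −63.22 dBm → −63.2 dBm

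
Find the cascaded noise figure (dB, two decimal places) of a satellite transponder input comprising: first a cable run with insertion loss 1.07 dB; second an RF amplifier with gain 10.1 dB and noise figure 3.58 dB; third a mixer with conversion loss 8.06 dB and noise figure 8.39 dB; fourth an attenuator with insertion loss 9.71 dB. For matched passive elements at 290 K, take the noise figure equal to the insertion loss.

10.14 dB

Convert to linear (a loss of L dB is a gain of −L dB): F_i = 10^(NF_i/10), G_i = 10^(G_i,dB/10)
  Stage 1: F_1 = 10^(1.07/10) = 1.279, G_1 = 10^(−1.07/10) = 0.7816
  Stage 2: F_2 = 10^(3.58/10) = 2.280, G_2 = 10^(10.1/10) = 10.23
  Stage 3: F_3 = 10^(8.39/10) = 6.902, G_3 = 10^(−8.06/10) = 0.1563
  Stage 4: F_4 = 10^(9.71/10) = 9.354, G_4 = 10^(−9.71/10) = 0.1069
Friis cascade:
  F = 1.279 + (2.280 − 1)/0.7816 + (6.902 − 1)/7.998 + (9.354 − 1)/1.250 = 10.34
NF = 10 log₁₀(10.34) = 10.14 dB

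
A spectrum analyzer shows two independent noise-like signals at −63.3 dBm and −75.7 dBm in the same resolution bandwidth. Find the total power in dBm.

Convert to linear, add, convert back:
P₁ = 4.68×10⁻¹⁰ W, P₂ = 2.69×10⁻¹¹ W
P_tot = 4.95×10⁻¹⁰ W → 10 log₁₀(P_tot / 10⁻³) = −63.1 dBm

−63.1 dBm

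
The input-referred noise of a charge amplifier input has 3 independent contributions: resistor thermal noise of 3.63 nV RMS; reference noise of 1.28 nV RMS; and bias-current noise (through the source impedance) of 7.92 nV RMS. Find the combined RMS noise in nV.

Uncorrelated sources add in power (mean-square): V_tot = √(ΣV_i²)
V_tot = √[(3.63×10⁻⁹)² + (1.28×10⁻⁹)² + (7.92×10⁻⁹)²] = 8.81×10⁻⁹ V = 8.81 nV

8.81 nV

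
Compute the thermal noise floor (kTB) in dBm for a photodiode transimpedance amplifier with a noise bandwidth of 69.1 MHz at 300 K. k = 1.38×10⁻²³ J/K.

P_n = kTB = 1.38×10⁻²³ × 300 × 6.91×10⁷ = 2.86×10⁻¹³ W
In dBm: 10 log₁₀(2.86×10⁻¹³ / 10⁻³) = −95.4 dBm

−95.4 dBm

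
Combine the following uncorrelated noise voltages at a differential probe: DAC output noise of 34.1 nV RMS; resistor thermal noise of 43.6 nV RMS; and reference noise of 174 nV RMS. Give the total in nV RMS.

183 nV

Uncorrelated sources add in power (mean-square): V_tot = √(ΣV_i²)
V_tot = √[(3.41×10⁻⁸)² + (4.36×10⁻⁸)² + (1.74×10⁻⁷)²] = 1.83×10⁻⁷ V = 183 nV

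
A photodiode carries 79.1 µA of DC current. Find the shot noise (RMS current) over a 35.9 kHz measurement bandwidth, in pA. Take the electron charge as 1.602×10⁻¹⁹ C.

954 pA

I_n = √(2qI·B)
2qI·B = 2 × 1.602×10⁻¹⁹ × 7.91×10⁻⁵ × 3.59×10⁴ = 9.10×10⁻¹⁹ A²
I_n = √(9.10×10⁻¹⁹) = 9.54×10⁻¹⁰ A = 954 pA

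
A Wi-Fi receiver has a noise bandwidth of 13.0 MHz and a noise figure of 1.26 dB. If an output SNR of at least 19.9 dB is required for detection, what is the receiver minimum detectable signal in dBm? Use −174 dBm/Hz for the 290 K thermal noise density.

−81.7 dBm

Sensitivity = −174 + 10 log₁₀(B) + NF + SNR_min
= −174 + 71.14 + 1.26 + 19.9
= −81.70 dBm → −81.7 dBm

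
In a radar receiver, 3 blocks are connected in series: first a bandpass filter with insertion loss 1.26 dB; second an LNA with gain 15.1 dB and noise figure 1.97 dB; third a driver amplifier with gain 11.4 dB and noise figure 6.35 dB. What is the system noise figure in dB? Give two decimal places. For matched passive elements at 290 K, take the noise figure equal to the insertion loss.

Convert to linear (a loss of L dB is a gain of −L dB): F_i = 10^(NF_i/10), G_i = 10^(G_i,dB/10)
  Stage 1: F_1 = 10^(1.26/10) = 1.337, G_1 = 10^(−1.26/10) = 0.7482
  Stage 2: F_2 = 10^(1.97/10) = 1.574, G_2 = 10^(15.1/10) = 32.36
  Stage 3: F_3 = 10^(6.35/10) = 4.315, G_3 = 10^(11.4/10) = 13.80
Friis cascade:
  F = 1.337 + (1.574 − 1)/0.7482 + (4.315 − 1)/24.21 = 2.241
NF = 10 log₁₀(2.241) = 3.50 dB

3.50 dB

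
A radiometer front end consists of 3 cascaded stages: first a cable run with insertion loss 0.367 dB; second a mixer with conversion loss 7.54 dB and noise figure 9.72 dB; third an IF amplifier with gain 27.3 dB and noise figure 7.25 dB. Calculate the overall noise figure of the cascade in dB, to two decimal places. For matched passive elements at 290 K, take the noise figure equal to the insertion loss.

15.66 dB

Convert to linear (a loss of L dB is a gain of −L dB): F_i = 10^(NF_i/10), G_i = 10^(G_i,dB/10)
  Stage 1: F_1 = 10^(0.367/10) = 1.088, G_1 = 10^(−0.367/10) = 0.9190
  Stage 2: F_2 = 10^(9.72/10) = 9.376, G_2 = 10^(−7.54/10) = 0.1762
  Stage 3: F_3 = 10^(7.25/10) = 5.309, G_3 = 10^(27.3/10) = 537.0
Friis cascade:
  F = 1.088 + (9.376 − 1)/0.9190 + (5.309 − 1)/0.1619 = 36.81
NF = 10 log₁₀(36.81) = 15.66 dB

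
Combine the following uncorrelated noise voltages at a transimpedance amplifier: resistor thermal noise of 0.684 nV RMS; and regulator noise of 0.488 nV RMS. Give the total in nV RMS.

0.840 nV

Uncorrelated sources add in power (mean-square): V_tot = √(ΣV_i²)
V_tot = √[(6.84×10⁻¹⁰)² + (4.88×10⁻¹⁰)²] = 8.40×10⁻¹⁰ V = 0.840 nV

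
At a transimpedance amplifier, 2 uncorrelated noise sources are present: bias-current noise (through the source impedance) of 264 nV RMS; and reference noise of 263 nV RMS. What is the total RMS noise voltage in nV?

Uncorrelated sources add in power (mean-square): V_tot = √(ΣV_i²)
V_tot = √[(2.64×10⁻⁷)² + (2.63×10⁻⁷)²] = 3.73×10⁻⁷ V = 373 nV

373 nV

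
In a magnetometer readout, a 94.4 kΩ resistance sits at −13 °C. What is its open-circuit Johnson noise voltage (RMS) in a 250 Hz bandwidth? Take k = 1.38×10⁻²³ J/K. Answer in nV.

T = −13 °C + 273.15 = 260.15 K
V_n = √(4kTRB)
4kTRB = 4 × 1.38×10⁻²³ × 260.15 × 9.44×10⁴ × 2.50×10² = 3.39×10⁻¹³ V²
V_n = √(3.39×10⁻¹³) = 5.82×10⁻⁷ V = 582 nV

582 nV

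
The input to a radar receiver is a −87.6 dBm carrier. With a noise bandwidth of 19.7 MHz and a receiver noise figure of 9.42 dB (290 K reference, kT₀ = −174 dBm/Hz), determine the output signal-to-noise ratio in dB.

Noise floor: N = −174 + 10 log₁₀(B) + NF
10 log₁₀(1.97×10⁷) = 72.94 dB
N = −174 + 72.94 + 9.42 = −91.64 dBm
SNR = P_sig − N = −87.6 − (−91.64) = 4.04 dB → 4.0 dB

4.0 dB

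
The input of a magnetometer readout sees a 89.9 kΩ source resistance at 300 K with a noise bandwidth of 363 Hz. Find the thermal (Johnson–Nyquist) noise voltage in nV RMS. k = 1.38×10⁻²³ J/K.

V_n = √(4kTRB)
4kTRB = 4 × 1.38×10⁻²³ × 300 × 8.99×10⁴ × 3.63×10² = 5.40×10⁻¹³ V²
V_n = √(5.40×10⁻¹³) = 7.35×10⁻⁷ V = 735 nV

735 nV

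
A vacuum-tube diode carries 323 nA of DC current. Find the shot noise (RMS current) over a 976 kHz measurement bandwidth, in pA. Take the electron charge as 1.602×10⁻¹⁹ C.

318 pA

I_n = √(2qI·B)
2qI·B = 2 × 1.602×10⁻¹⁹ × 3.23×10⁻⁷ × 9.76×10⁵ = 1.01×10⁻¹⁹ A²
I_n = √(1.01×10⁻¹⁹) = 3.18×10⁻¹⁰ A = 318 pA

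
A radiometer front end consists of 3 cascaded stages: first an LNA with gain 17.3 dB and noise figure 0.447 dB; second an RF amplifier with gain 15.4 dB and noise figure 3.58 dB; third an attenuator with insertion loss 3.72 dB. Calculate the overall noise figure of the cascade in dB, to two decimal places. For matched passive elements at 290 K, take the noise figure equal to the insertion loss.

0.54 dB

Convert to linear (a loss of L dB is a gain of −L dB): F_i = 10^(NF_i/10), G_i = 10^(G_i,dB/10)
  Stage 1: F_1 = 10^(0.447/10) = 1.108, G_1 = 10^(17.3/10) = 53.70
  Stage 2: F_2 = 10^(3.58/10) = 2.280, G_2 = 10^(15.4/10) = 34.67
  Stage 3: F_3 = 10^(3.72/10) = 2.355, G_3 = 10^(−3.72/10) = 0.4246
Friis cascade:
  F = 1.108 + (2.280 − 1)/53.70 + (2.355 − 1)/1862 = 1.133
NF = 10 log₁₀(1.133) = 0.54 dB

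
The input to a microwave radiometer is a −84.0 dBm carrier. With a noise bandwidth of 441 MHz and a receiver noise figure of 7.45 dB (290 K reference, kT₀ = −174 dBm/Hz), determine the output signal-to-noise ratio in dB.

−3.9 dB

Noise floor: N = −174 + 10 log₁₀(B) + NF
10 log₁₀(4.41×10⁸) = 86.44 dB
N = −174 + 86.44 + 7.45 = −80.11 dBm
SNR = P_sig − N = −84.0 − (−80.11) = −3.89 dB → −3.9 dB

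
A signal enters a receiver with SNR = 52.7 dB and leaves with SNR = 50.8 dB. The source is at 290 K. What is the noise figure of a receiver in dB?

1.9 dB

NF (dB) = SNR_in(dB) − SNR_out(dB) when the source is at T₀
NF = 52.7 − 50.8 = 1.9 dB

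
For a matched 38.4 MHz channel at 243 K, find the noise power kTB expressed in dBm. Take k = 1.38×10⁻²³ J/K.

−98.9 dBm

P_n = kTB = 1.38×10⁻²³ × 243 × 3.84×10⁷ = 1.29×10⁻¹³ W
In dBm: 10 log₁₀(1.29×10⁻¹³ / 10⁻³) = −98.9 dBm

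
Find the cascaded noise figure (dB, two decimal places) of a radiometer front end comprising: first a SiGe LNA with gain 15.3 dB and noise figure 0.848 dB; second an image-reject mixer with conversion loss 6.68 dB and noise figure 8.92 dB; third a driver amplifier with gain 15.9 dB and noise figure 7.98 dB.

Convert to linear (a loss of L dB is a gain of −L dB): F_i = 10^(NF_i/10), G_i = 10^(G_i,dB/10)
  Stage 1: F_1 = 10^(0.848/10) = 1.216, G_1 = 10^(15.3/10) = 33.88
  Stage 2: F_2 = 10^(8.92/10) = 7.798, G_2 = 10^(−6.68/10) = 0.2148
  Stage 3: F_3 = 10^(7.98/10) = 6.281, G_3 = 10^(15.9/10) = 38.90
Friis cascade:
  F = 1.216 + (7.798 − 1)/33.88 + (6.281 − 1)/7.278 = 2.142
NF = 10 log₁₀(2.142) = 3.31 dB

3.31 dB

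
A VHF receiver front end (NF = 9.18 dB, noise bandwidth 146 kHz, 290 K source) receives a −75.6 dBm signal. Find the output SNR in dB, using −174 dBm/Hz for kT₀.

Noise floor: N = −174 + 10 log₁₀(B) + NF
10 log₁₀(1.46×10⁵) = 51.64 dB
N = −174 + 51.64 + 9.18 = −113.18 dBm
SNR = P_sig − N = −75.6 − (−113.18) = 37.58 dB → 37.6 dB

37.6 dB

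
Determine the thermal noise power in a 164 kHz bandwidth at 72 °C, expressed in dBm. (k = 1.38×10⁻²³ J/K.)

T = 72 °C + 273.15 = 345.15 K
P_n = kTB = 1.38×10⁻²³ × 345.15 × 1.64×10⁵ = 7.81×10⁻¹⁶ W
In dBm: 10 log₁₀(7.81×10⁻¹⁶ / 10⁻³) = −121.1 dBm

−121.1 dBm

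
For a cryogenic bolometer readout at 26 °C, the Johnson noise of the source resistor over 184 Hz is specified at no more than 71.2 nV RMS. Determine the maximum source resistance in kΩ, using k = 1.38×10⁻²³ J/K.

T = 26 °C + 273.15 = 299.15 K
Johnson–Nyquist: V_n = √(4kTRB) ⇒ R = V_n² / (4kTB)
4kTB = 4 × 1.38×10⁻²³ × 299.15 × 1.84×10² = 3.04×10⁻¹⁸
R = (7.12×10⁻⁸)² / 3.04×10⁻¹⁸ = 1.67×10³ Ω = 1.67 kΩ

1.67 kΩ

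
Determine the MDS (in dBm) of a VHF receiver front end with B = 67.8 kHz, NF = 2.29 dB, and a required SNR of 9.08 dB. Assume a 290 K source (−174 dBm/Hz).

Sensitivity = −174 + 10 log₁₀(B) + NF + SNR_min
= −174 + 48.31 + 2.29 + 9.08
= −114.32 dBm → −114.3 dBm

−114.3 dBm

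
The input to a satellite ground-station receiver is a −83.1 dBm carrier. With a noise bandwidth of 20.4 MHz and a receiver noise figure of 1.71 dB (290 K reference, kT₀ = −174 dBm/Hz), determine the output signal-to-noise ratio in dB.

Noise floor: N = −174 + 10 log₁₀(B) + NF
10 log₁₀(2.04×10⁷) = 73.1 dB
N = −174 + 73.1 + 1.71 = −99.19 dBm
SNR = P_sig − N = −83.1 − (−99.19) = 16.09 dB → 16.1 dB

16.1 dB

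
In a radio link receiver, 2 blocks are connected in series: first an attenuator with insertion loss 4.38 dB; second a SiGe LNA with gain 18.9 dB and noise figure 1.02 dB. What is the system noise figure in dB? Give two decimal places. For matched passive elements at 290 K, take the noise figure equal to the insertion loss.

5.40 dB

Convert to linear (a loss of L dB is a gain of −L dB): F_i = 10^(NF_i/10), G_i = 10^(G_i,dB/10)
  Stage 1: F_1 = 10^(4.38/10) = 2.742, G_1 = 10^(−4.38/10) = 0.3648
  Stage 2: F_2 = 10^(1.02/10) = 1.265, G_2 = 10^(18.9/10) = 77.62
Friis cascade:
  F = 2.742 + (1.265 − 1)/0.3648 = 3.467
NF = 10 log₁₀(3.467) = 5.40 dB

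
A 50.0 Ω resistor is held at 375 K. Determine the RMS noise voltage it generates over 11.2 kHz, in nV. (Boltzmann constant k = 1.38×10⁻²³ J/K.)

V_n = √(4kTRB)
4kTRB = 4 × 1.38×10⁻²³ × 375 × 5.00×10¹ × 1.12×10⁴ = 1.16×10⁻¹⁴ V²
V_n = √(1.16×10⁻¹⁴) = 1.08×10⁻⁷ V = 108 nV

108 nV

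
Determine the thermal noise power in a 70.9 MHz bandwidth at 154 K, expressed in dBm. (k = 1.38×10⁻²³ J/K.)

−98.2 dBm

P_n = kTB = 1.38×10⁻²³ × 154 × 7.09×10⁷ = 1.51×10⁻¹³ W
In dBm: 10 log₁₀(1.51×10⁻¹³ / 10⁻³) = −98.2 dBm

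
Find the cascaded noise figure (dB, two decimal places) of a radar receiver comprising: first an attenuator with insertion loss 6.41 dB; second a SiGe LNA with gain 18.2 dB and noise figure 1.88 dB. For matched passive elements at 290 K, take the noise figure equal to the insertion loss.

8.29 dB

Convert to linear (a loss of L dB is a gain of −L dB): F_i = 10^(NF_i/10), G_i = 10^(G_i,dB/10)
  Stage 1: F_1 = 10^(6.41/10) = 4.375, G_1 = 10^(−6.41/10) = 0.2286
  Stage 2: F_2 = 10^(1.88/10) = 1.542, G_2 = 10^(18.2/10) = 66.07
Friis cascade:
  F = 4.375 + (1.542 − 1)/0.2286 = 6.745
NF = 10 log₁₀(6.745) = 8.29 dB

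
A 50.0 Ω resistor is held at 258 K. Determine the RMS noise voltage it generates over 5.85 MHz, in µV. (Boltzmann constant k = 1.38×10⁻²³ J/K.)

V_n = √(4kTRB)
4kTRB = 4 × 1.38×10⁻²³ × 258 × 5.00×10¹ × 5.85×10⁶ = 4.17×10⁻¹² V²
V_n = √(4.17×10⁻¹²) = 2.04×10⁻⁶ V = 2.04 µV

2.04 µV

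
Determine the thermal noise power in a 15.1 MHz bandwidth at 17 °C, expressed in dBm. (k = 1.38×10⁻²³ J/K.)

T = 17 °C + 273.15 = 290.15 K
P_n = kTB = 1.38×10⁻²³ × 290.15 × 1.51×10⁷ = 6.05×10⁻¹⁴ W
In dBm: 10 log₁₀(6.05×10⁻¹⁴ / 10⁻³) = −102.2 dBm

−102.2 dBm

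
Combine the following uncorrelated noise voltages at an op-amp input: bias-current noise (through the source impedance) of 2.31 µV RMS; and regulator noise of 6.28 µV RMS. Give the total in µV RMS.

Uncorrelated sources add in power (mean-square): V_tot = √(ΣV_i²)
V_tot = √[(2.31×10⁻⁶)² + (6.28×10⁻⁶)²] = 6.69×10⁻⁶ V = 6.69 µV

6.69 µV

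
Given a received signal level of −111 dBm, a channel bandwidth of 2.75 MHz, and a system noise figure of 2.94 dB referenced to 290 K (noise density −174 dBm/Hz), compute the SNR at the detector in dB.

Noise floor: N = −174 + 10 log₁₀(B) + NF
10 log₁₀(2.75×10⁶) = 64.39 dB
N = −174 + 64.39 + 2.94 = −106.67 dBm
SNR = P_sig − N = −111 − (−106.67) = −4.33 dB → −4.3 dB

−4.3 dB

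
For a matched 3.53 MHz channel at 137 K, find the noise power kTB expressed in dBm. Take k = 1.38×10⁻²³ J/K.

−111.8 dBm

P_n = kTB = 1.38×10⁻²³ × 137 × 3.53×10⁶ = 6.67×10⁻¹⁵ W
In dBm: 10 log₁₀(6.67×10⁻¹⁵ / 10⁻³) = −111.8 dBm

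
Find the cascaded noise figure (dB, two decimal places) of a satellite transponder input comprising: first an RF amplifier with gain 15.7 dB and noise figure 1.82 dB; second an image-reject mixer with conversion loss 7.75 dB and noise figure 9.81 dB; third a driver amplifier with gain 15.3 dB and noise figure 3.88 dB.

Convert to linear (a loss of L dB is a gain of −L dB): F_i = 10^(NF_i/10), G_i = 10^(G_i,dB/10)
  Stage 1: F_1 = 10^(1.82/10) = 1.521, G_1 = 10^(15.7/10) = 37.15
  Stage 2: F_2 = 10^(9.81/10) = 9.572, G_2 = 10^(−7.75/10) = 0.1679
  Stage 3: F_3 = 10^(3.88/10) = 2.443, G_3 = 10^(15.3/10) = 33.88
Friis cascade:
  F = 1.521 + (9.572 − 1)/37.15 + (2.443 − 1)/6.237 = 1.983
NF = 10 log₁₀(1.983) = 2.97 dB

2.97 dB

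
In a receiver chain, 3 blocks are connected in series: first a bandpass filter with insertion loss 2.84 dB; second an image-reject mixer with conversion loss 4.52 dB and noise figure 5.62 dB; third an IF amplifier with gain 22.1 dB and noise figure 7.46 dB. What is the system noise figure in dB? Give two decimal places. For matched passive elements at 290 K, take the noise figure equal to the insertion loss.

Convert to linear (a loss of L dB is a gain of −L dB): F_i = 10^(NF_i/10), G_i = 10^(G_i,dB/10)
  Stage 1: F_1 = 10^(2.84/10) = 1.923, G_1 = 10^(−2.84/10) = 0.5200
  Stage 2: F_2 = 10^(5.62/10) = 3.648, G_2 = 10^(−4.52/10) = 0.3532
  Stage 3: F_3 = 10^(7.46/10) = 5.572, G_3 = 10^(22.1/10) = 162.2
Friis cascade:
  F = 1.923 + (3.648 − 1)/0.5200 + (5.572 − 1)/0.1837 = 31.91
NF = 10 log₁₀(31.91) = 15.04 dB

15.04 dB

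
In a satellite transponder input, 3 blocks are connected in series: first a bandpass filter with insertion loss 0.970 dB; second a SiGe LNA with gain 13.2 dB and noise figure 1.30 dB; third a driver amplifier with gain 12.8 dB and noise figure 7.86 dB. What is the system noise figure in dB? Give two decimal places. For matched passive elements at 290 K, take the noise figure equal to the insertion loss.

2.99 dB

Convert to linear (a loss of L dB is a gain of −L dB): F_i = 10^(NF_i/10), G_i = 10^(G_i,dB/10)
  Stage 1: F_1 = 10^(0.970/10) = 1.250, G_1 = 10^(−0.970/10) = 0.7998
  Stage 2: F_2 = 10^(1.30/10) = 1.349, G_2 = 10^(13.2/10) = 20.89
  Stage 3: F_3 = 10^(7.86/10) = 6.109, G_3 = 10^(12.8/10) = 19.05
Friis cascade:
  F = 1.250 + (1.349 − 1)/0.7998 + (6.109 − 1)/16.71 = 1.992
NF = 10 log₁₀(1.992) = 2.99 dB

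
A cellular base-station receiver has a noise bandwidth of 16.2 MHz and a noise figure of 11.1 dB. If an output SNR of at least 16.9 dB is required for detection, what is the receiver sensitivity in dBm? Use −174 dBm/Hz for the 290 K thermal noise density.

Sensitivity = −174 + 10 log₁₀(B) + NF + SNR_min
= −174 + 72.1 + 11.1 + 16.9
= −73.9 dBm → −73.9 dBm

−73.9 dBm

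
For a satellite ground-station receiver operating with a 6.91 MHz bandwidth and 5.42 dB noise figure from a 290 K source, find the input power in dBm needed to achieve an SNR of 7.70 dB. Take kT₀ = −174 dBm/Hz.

Sensitivity = −174 + 10 log₁₀(B) + NF + SNR_min
= −174 + 68.39 + 5.42 + 7.70
= −92.49 dBm → −92.5 dBm

−92.5 dBm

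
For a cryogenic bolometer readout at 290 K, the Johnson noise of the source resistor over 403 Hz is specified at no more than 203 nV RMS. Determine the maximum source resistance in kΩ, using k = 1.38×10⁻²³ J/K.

Johnson–Nyquist: V_n = √(4kTRB) ⇒ R = V_n² / (4kTB)
4kTB = 4 × 1.38×10⁻²³ × 290 × 4.03×10² = 6.45×10⁻¹⁸
R = (2.03×10⁻⁷)² / 6.45×10⁻¹⁸ = 6.39×10³ Ω = 6.39 kΩ

6.39 kΩ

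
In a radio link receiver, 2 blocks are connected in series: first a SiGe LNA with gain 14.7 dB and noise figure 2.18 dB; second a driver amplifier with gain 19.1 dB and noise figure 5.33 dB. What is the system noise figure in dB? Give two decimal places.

2.39 dB

Convert to linear (a loss of L dB is a gain of −L dB): F_i = 10^(NF_i/10), G_i = 10^(G_i,dB/10)
  Stage 1: F_1 = 10^(2.18/10) = 1.652, G_1 = 10^(14.7/10) = 29.51
  Stage 2: F_2 = 10^(5.33/10) = 3.412, G_2 = 10^(19.1/10) = 81.28
Friis cascade:
  F = 1.652 + (3.412 − 1)/29.51 = 1.734
NF = 10 log₁₀(1.734) = 2.39 dB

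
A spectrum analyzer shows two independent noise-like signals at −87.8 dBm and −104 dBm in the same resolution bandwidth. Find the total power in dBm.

Convert to linear, add, convert back:
P₁ = 1.66×10⁻¹² W, P₂ = 3.98×10⁻¹⁴ W
P_tot = 1.70×10⁻¹² W → 10 log₁₀(P_tot / 10⁻³) = −87.7 dBm

−87.7 dBm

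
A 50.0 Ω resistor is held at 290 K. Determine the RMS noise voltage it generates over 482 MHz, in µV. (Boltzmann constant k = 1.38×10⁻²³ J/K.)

V_n = √(4kTRB)
4kTRB = 4 × 1.38×10⁻²³ × 290 × 5.00×10¹ × 4.82×10⁸ = 3.86×10⁻¹⁰ V²
V_n = √(3.86×10⁻¹⁰) = 1.96×10⁻⁵ V = 19.6 µV

19.6 µV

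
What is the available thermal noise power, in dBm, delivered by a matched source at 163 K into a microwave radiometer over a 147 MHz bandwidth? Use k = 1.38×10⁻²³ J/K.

−94.8 dBm

P_n = kTB = 1.38×10⁻²³ × 163 × 1.47×10⁸ = 3.31×10⁻¹³ W
In dBm: 10 log₁₀(3.31×10⁻¹³ / 10⁻³) = −94.8 dBm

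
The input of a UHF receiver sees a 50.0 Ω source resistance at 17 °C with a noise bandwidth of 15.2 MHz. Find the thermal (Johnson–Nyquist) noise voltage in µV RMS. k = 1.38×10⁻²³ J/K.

T = 17 °C + 273.15 = 290.15 K
V_n = √(4kTRB)
4kTRB = 4 × 1.38×10⁻²³ × 290.15 × 5.00×10¹ × 1.52×10⁷ = 1.22×10⁻¹¹ V²
V_n = √(1.22×10⁻¹¹) = 3.49×10⁻⁶ V = 3.49 µV

3.49 µV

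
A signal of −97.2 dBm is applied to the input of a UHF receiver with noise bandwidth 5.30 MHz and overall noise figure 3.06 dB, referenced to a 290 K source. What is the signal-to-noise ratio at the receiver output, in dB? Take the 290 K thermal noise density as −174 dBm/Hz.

6.5 dB

Noise floor: N = −174 + 10 log₁₀(B) + NF
10 log₁₀(5.30×10⁶) = 67.24 dB
N = −174 + 67.24 + 3.06 = −103.70 dBm
SNR = P_sig − N = −97.2 − (−103.70) = 6.50 dB → 6.5 dB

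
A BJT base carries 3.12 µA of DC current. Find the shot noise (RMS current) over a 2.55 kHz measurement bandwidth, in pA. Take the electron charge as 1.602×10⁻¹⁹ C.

50.5 pA

I_n = √(2qI·B)
2qI·B = 2 × 1.602×10⁻¹⁹ × 3.12×10⁻⁶ × 2.55×10³ = 2.55×10⁻²¹ A²
I_n = √(2.55×10⁻²¹) = 5.05×10⁻¹¹ A = 50.5 pA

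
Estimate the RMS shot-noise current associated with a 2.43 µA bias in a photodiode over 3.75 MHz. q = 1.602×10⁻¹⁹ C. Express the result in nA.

I_n = √(2qI·B)
2qI·B = 2 × 1.602×10⁻¹⁹ × 2.43×10⁻⁶ × 3.75×10⁶ = 2.92×10⁻¹⁸ A²
I_n = √(2.92×10⁻¹⁸) = 1.71×10⁻⁹ A = 1.71 nA

1.71 nA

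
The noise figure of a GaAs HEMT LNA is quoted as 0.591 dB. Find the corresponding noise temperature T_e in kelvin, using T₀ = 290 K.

42.3 K

F = 10^(0.591/10) = 1.14578
T_e = (F − 1)·T₀ = (1.14578 − 1) × 290 = 42.3 K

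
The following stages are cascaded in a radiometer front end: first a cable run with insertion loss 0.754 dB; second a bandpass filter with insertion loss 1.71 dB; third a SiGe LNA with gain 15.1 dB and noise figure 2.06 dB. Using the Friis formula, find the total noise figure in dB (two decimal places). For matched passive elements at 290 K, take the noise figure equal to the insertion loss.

Convert to linear (a loss of L dB is a gain of −L dB): F_i = 10^(NF_i/10), G_i = 10^(G_i,dB/10)
  Stage 1: F_1 = 10^(0.754/10) = 1.190, G_1 = 10^(−0.754/10) = 0.8406
  Stage 2: F_2 = 10^(1.71/10) = 1.483, G_2 = 10^(−1.71/10) = 0.6745
  Stage 3: F_3 = 10^(2.06/10) = 1.607, G_3 = 10^(15.1/10) = 32.36
Friis cascade:
  F = 1.190 + (1.483 − 1)/0.8406 + (1.607 − 1)/0.5670 = 2.834
NF = 10 log₁₀(2.834) = 4.52 dB

4.52 dB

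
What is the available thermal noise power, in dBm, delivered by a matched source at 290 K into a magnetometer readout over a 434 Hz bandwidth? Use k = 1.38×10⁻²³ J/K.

P_n = kTB = 1.38×10⁻²³ × 290 × 4.34×10² = 1.74×10⁻¹⁸ W
In dBm: 10 log₁₀(1.74×10⁻¹⁸ / 10⁻³) = −147.6 dBm

−147.6 dBm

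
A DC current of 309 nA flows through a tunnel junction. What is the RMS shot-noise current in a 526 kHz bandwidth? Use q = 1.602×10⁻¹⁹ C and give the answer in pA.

I_n = √(2qI·B)
2qI·B = 2 × 1.602×10⁻¹⁹ × 3.09×10⁻⁷ × 5.26×10⁵ = 5.21×10⁻²⁰ A²
I_n = √(5.21×10⁻²⁰) = 2.28×10⁻¹⁰ A = 228 pA

228 pA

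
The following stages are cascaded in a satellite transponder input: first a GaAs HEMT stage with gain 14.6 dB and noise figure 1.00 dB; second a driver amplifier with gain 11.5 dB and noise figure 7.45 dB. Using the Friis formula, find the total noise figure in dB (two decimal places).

1.51 dB

Convert to linear (a loss of L dB is a gain of −L dB): F_i = 10^(NF_i/10), G_i = 10^(G_i,dB/10)
  Stage 1: F_1 = 10^(1.00/10) = 1.259, G_1 = 10^(14.6/10) = 28.84
  Stage 2: F_2 = 10^(7.45/10) = 5.559, G_2 = 10^(11.5/10) = 14.13
Friis cascade:
  F = 1.259 + (5.559 − 1)/28.84 = 1.417
NF = 10 log₁₀(1.417) = 1.51 dB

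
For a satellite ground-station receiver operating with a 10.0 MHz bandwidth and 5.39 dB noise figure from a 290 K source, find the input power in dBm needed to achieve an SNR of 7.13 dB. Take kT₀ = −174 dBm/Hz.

Sensitivity = −174 + 10 log₁₀(B) + NF + SNR_min
= −174 + 70 + 5.39 + 7.13
= −91.48 dBm → −91.5 dBm

−91.5 dBm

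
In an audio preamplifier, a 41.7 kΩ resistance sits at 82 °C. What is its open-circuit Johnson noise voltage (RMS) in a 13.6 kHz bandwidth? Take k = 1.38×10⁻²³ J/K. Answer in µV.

3.33 µV

T = 82 °C + 273.15 = 355.15 K
V_n = √(4kTRB)
4kTRB = 4 × 1.38×10⁻²³ × 355.15 × 4.17×10⁴ × 1.36×10⁴ = 1.11×10⁻¹¹ V²
V_n = √(1.11×10⁻¹¹) = 3.33×10⁻⁶ V = 3.33 µV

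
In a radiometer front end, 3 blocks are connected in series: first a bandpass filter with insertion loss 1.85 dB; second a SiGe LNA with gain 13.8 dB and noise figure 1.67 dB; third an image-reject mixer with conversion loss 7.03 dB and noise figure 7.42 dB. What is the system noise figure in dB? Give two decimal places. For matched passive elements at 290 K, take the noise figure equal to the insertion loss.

4.04 dB

Convert to linear (a loss of L dB is a gain of −L dB): F_i = 10^(NF_i/10), G_i = 10^(G_i,dB/10)
  Stage 1: F_1 = 10^(1.85/10) = 1.531, G_1 = 10^(−1.85/10) = 0.6531
  Stage 2: F_2 = 10^(1.67/10) = 1.469, G_2 = 10^(13.8/10) = 23.99
  Stage 3: F_3 = 10^(7.42/10) = 5.521, G_3 = 10^(−7.03/10) = 0.1982
Friis cascade:
  F = 1.531 + (1.469 − 1)/0.6531 + (5.521 − 1)/15.67 = 2.538
NF = 10 log₁₀(2.538) = 4.04 dB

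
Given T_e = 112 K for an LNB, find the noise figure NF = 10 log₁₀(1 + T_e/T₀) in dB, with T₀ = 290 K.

F = 1 + T_e/T₀ = 1 + 112/290 = 1.38621
NF = 10 log₁₀(1.38621) = 1.42 dB

1.42 dB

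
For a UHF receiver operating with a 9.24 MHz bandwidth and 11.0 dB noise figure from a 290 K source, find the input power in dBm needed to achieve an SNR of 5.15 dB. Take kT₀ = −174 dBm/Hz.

−88.2 dBm

Sensitivity = −174 + 10 log₁₀(B) + NF + SNR_min
= −174 + 69.66 + 11.0 + 5.15
= −88.19 dBm → −88.2 dBm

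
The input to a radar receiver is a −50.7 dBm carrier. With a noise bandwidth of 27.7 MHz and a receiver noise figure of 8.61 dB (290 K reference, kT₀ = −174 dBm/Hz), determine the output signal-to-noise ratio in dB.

40.3 dB

Noise floor: N = −174 + 10 log₁₀(B) + NF
10 log₁₀(2.77×10⁷) = 74.42 dB
N = −174 + 74.42 + 8.61 = −90.97 dBm
SNR = P_sig − N = −50.7 − (−90.97) = 40.27 dB → 40.3 dB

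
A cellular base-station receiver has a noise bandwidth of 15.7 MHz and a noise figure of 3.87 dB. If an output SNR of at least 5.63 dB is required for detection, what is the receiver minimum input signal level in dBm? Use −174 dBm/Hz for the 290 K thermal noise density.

Sensitivity = −174 + 10 log₁₀(B) + NF + SNR_min
= −174 + 71.96 + 3.87 + 5.63
= −92.54 dBm → −92.5 dBm

−92.5 dBm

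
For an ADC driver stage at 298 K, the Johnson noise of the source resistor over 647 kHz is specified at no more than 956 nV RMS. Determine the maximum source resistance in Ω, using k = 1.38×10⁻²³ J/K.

Johnson–Nyquist: V_n = √(4kTRB) ⇒ R = V_n² / (4kTB)
4kTB = 4 × 1.38×10⁻²³ × 298 × 6.47×10⁵ = 1.06×10⁻¹⁴
R = (9.56×10⁻⁷)² / 1.06×10⁻¹⁴ = 8.59×10¹ Ω = 85.9 Ω

85.9 Ω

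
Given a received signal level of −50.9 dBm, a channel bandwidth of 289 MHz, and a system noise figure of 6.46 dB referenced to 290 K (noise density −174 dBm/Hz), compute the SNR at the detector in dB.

Noise floor: N = −174 + 10 log₁₀(B) + NF
10 log₁₀(2.89×10⁸) = 84.61 dB
N = −174 + 84.61 + 6.46 = −82.93 dBm
SNR = P_sig − N = −50.9 − (−82.93) = 32.03 dB → 32.0 dB

32.0 dB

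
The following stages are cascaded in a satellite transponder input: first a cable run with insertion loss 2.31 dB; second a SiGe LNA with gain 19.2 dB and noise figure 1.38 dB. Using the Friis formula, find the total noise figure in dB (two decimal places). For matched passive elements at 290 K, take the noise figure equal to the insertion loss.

3.69 dB

Convert to linear (a loss of L dB is a gain of −L dB): F_i = 10^(NF_i/10), G_i = 10^(G_i,dB/10)
  Stage 1: F_1 = 10^(2.31/10) = 1.702, G_1 = 10^(−2.31/10) = 0.5875
  Stage 2: F_2 = 10^(1.38/10) = 1.374, G_2 = 10^(19.2/10) = 83.18
Friis cascade:
  F = 1.702 + (1.374 − 1)/0.5875 = 2.339
NF = 10 log₁₀(2.339) = 3.69 dB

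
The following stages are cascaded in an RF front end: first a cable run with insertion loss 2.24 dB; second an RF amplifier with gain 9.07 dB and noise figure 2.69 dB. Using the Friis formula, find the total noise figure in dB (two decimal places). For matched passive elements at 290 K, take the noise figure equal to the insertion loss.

Convert to linear (a loss of L dB is a gain of −L dB): F_i = 10^(NF_i/10), G_i = 10^(G_i,dB/10)
  Stage 1: F_1 = 10^(2.24/10) = 1.675, G_1 = 10^(−2.24/10) = 0.5970
  Stage 2: F_2 = 10^(2.69/10) = 1.858, G_2 = 10^(9.07/10) = 8.072
Friis cascade:
  F = 1.675 + (1.858 − 1)/0.5970 = 3.112
NF = 10 log₁₀(3.112) = 4.93 dB

4.93 dB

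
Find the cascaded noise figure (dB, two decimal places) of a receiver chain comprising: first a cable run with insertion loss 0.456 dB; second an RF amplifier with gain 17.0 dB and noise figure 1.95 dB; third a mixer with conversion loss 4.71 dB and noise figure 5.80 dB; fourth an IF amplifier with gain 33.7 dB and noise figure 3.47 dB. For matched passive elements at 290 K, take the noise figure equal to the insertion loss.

2.75 dB

Convert to linear (a loss of L dB is a gain of −L dB): F_i = 10^(NF_i/10), G_i = 10^(G_i,dB/10)
  Stage 1: F_1 = 10^(0.456/10) = 1.111, G_1 = 10^(−0.456/10) = 0.9003
  Stage 2: F_2 = 10^(1.95/10) = 1.567, G_2 = 10^(17.0/10) = 50.12
  Stage 3: F_3 = 10^(5.80/10) = 3.802, G_3 = 10^(−4.71/10) = 0.3381
  Stage 4: F_4 = 10^(3.47/10) = 2.223, G_4 = 10^(33.7/10) = 2344
Friis cascade:
  F = 1.111 + (1.567 − 1)/0.9003 + (3.802 − 1)/45.12 + (2.223 − 1)/15.25 = 1.882
NF = 10 log₁₀(1.882) = 2.75 dB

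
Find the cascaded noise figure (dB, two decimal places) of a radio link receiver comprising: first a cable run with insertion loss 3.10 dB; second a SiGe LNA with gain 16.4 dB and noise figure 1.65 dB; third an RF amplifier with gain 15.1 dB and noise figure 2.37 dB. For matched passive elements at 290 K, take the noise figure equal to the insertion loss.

4.80 dB

Convert to linear (a loss of L dB is a gain of −L dB): F_i = 10^(NF_i/10), G_i = 10^(G_i,dB/10)
  Stage 1: F_1 = 10^(3.10/10) = 2.042, G_1 = 10^(−3.10/10) = 0.4898
  Stage 2: F_2 = 10^(1.65/10) = 1.462, G_2 = 10^(16.4/10) = 43.65
  Stage 3: F_3 = 10^(2.37/10) = 1.726, G_3 = 10^(15.1/10) = 32.36
Friis cascade:
  F = 2.042 + (1.462 − 1)/0.4898 + (1.726 − 1)/21.38 = 3.019
NF = 10 log₁₀(3.019) = 4.80 dB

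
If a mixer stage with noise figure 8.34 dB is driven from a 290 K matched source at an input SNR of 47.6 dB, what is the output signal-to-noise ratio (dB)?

By definition F = SNR_in/SNR_out, so in dB: SNR_out = SNR_in − NF
SNR_out = 47.6 − 8.34 = 39.26 dB

39.26 dB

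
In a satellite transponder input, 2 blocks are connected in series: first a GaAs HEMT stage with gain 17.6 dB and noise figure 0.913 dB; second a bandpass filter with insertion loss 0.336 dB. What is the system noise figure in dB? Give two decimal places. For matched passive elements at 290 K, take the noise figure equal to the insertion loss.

0.92 dB

Convert to linear (a loss of L dB is a gain of −L dB): F_i = 10^(NF_i/10), G_i = 10^(G_i,dB/10)
  Stage 1: F_1 = 10^(0.913/10) = 1.234, G_1 = 10^(17.6/10) = 57.54
  Stage 2: F_2 = 10^(0.336/10) = 1.080, G_2 = 10^(−0.336/10) = 0.9256
Friis cascade:
  F = 1.234 + (1.080 − 1)/57.54 = 1.235
NF = 10 log₁₀(1.235) = 0.92 dB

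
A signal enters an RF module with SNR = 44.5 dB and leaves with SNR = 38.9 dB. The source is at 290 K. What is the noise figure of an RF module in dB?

NF (dB) = SNR_in(dB) − SNR_out(dB) when the source is at T₀
NF = 44.5 − 38.9 = 5.6 dB

5.6 dB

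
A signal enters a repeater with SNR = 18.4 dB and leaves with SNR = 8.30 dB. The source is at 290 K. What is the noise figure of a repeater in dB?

NF (dB) = SNR_in(dB) − SNR_out(dB) when the source is at T₀
NF = 18.4 − 8.30 = 10.10 dB

10.10 dB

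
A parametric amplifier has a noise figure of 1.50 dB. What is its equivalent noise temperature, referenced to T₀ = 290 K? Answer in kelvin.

120 K

F = 10^(1.50/10) = 1.41254
T_e = (F − 1)·T₀ = (1.41254 − 1) × 290 = 120 K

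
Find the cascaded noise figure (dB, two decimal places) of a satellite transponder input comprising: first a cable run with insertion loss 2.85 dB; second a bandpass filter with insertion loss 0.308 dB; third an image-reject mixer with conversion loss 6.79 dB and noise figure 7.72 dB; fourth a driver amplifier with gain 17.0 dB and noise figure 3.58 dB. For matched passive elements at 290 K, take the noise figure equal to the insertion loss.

Convert to linear (a loss of L dB is a gain of −L dB): F_i = 10^(NF_i/10), G_i = 10^(G_i,dB/10)
  Stage 1: F_1 = 10^(2.85/10) = 1.928, G_1 = 10^(−2.85/10) = 0.5188
  Stage 2: F_2 = 10^(0.308/10) = 1.073, G_2 = 10^(−0.308/10) = 0.9315
  Stage 3: F_3 = 10^(7.72/10) = 5.916, G_3 = 10^(−6.79/10) = 0.2094
  Stage 4: F_4 = 10^(3.58/10) = 2.280, G_4 = 10^(17.0/10) = 50.12
Friis cascade:
  F = 1.928 + (1.073 − 1)/0.5188 + (5.916 − 1)/0.4833 + (2.280 − 1)/0.1012 = 24.89
NF = 10 log₁₀(24.89) = 13.96 dB

13.96 dB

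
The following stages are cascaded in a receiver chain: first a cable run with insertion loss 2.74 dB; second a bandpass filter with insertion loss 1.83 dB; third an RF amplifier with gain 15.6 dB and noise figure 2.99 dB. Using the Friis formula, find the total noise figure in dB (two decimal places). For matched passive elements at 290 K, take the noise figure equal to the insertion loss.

7.56 dB

Convert to linear (a loss of L dB is a gain of −L dB): F_i = 10^(NF_i/10), G_i = 10^(G_i,dB/10)
  Stage 1: F_1 = 10^(2.74/10) = 1.879, G_1 = 10^(−2.74/10) = 0.5321
  Stage 2: F_2 = 10^(1.83/10) = 1.524, G_2 = 10^(−1.83/10) = 0.6561
  Stage 3: F_3 = 10^(2.99/10) = 1.991, G_3 = 10^(15.6/10) = 36.31
Friis cascade:
  F = 1.879 + (1.524 − 1)/0.5321 + (1.991 − 1)/0.3491 = 5.702
NF = 10 log₁₀(5.702) = 7.56 dB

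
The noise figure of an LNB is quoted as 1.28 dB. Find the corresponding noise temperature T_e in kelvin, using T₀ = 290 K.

F = 10^(1.28/10) = 1.34276
T_e = (F − 1)·T₀ = (1.34276 − 1) × 290 = 99.4 K

99.4 K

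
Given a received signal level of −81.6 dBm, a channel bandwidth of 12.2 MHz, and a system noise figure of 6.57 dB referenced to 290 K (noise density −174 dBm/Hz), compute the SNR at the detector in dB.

Noise floor: N = −174 + 10 log₁₀(B) + NF
10 log₁₀(1.22×10⁷) = 70.86 dB
N = −174 + 70.86 + 6.57 = −96.57 dBm
SNR = P_sig − N = −81.6 − (−96.57) = 14.97 dB → 15.0 dB

15.0 dB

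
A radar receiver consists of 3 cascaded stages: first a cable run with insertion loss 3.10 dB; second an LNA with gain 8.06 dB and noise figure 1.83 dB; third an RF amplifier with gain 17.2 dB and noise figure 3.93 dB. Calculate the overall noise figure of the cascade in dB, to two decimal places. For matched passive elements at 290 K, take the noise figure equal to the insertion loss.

5.54 dB

Convert to linear (a loss of L dB is a gain of −L dB): F_i = 10^(NF_i/10), G_i = 10^(G_i,dB/10)
  Stage 1: F_1 = 10^(3.10/10) = 2.042, G_1 = 10^(−3.10/10) = 0.4898
  Stage 2: F_2 = 10^(1.83/10) = 1.524, G_2 = 10^(8.06/10) = 6.397
  Stage 3: F_3 = 10^(3.93/10) = 2.472, G_3 = 10^(17.2/10) = 52.48
Friis cascade:
  F = 2.042 + (1.524 − 1)/0.4898 + (2.472 − 1)/3.133 = 3.581
NF = 10 log₁₀(3.581) = 5.54 dB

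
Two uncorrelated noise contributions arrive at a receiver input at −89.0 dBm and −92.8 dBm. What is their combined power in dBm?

−87.5 dBm

Convert to linear, add, convert back:
P₁ = 1.26×10⁻¹² W, P₂ = 5.25×10⁻¹³ W
P_tot = 1.78×10⁻¹² W → 10 log₁₀(P_tot / 10⁻³) = −87.5 dBm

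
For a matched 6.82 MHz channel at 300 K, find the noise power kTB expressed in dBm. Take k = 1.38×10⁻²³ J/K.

−105.5 dBm

P_n = kTB = 1.38×10⁻²³ × 300 × 6.82×10⁶ = 2.82×10⁻¹⁴ W
In dBm: 10 log₁₀(2.82×10⁻¹⁴ / 10⁻³) = −105.5 dBm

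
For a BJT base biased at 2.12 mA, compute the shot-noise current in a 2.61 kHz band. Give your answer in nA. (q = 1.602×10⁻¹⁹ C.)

I_n = √(2qI·B)
2qI·B = 2 × 1.602×10⁻¹⁹ × 2.12×10⁻³ × 2.61×10³ = 1.77×10⁻¹⁸ A²
I_n = √(1.77×10⁻¹⁸) = 1.33×10⁻⁹ A = 1.33 nA

1.33 nA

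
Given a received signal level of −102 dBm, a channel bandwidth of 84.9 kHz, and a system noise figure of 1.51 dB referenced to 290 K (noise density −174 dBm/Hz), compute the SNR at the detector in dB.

Noise floor: N = −174 + 10 log₁₀(B) + NF
10 log₁₀(8.49×10⁴) = 49.29 dB
N = −174 + 49.29 + 1.51 = −123.20 dBm
SNR = P_sig − N = −102 − (−123.20) = 21.20 dB → 21.2 dB

21.2 dB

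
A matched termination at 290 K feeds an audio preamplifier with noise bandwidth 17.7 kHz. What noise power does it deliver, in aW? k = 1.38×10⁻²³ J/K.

70.8 aW

P_n = kTB = 1.38×10⁻²³ × 290 × 1.77×10⁴ = 7.08×10⁻¹⁷ W = 70.8 aW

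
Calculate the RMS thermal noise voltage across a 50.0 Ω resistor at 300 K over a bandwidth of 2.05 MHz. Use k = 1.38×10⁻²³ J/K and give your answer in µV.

V_n = √(4kTRB)
4kTRB = 4 × 1.38×10⁻²³ × 300 × 5.00×10¹ × 2.05×10⁶ = 1.70×10⁻¹² V²
V_n = √(1.70×10⁻¹²) = 1.30×10⁻⁶ V = 1.30 µV

1.30 µV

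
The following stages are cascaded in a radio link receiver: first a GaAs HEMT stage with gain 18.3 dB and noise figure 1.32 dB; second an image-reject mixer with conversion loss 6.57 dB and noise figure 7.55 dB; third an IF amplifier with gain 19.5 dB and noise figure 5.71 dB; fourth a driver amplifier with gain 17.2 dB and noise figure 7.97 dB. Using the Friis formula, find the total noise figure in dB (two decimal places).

2.07 dB

Convert to linear (a loss of L dB is a gain of −L dB): F_i = 10^(NF_i/10), G_i = 10^(G_i,dB/10)
  Stage 1: F_1 = 10^(1.32/10) = 1.355, G_1 = 10^(18.3/10) = 67.61
  Stage 2: F_2 = 10^(7.55/10) = 5.689, G_2 = 10^(−6.57/10) = 0.2203
  Stage 3: F_3 = 10^(5.71/10) = 3.724, G_3 = 10^(19.5/10) = 89.13
  Stage 4: F_4 = 10^(7.97/10) = 6.266, G_4 = 10^(17.2/10) = 52.48
Friis cascade:
  F = 1.355 + (5.689 − 1)/67.61 + (3.724 − 1)/14.89 + (6.266 − 1)/1327 = 1.611
NF = 10 log₁₀(1.611) = 2.07 dB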